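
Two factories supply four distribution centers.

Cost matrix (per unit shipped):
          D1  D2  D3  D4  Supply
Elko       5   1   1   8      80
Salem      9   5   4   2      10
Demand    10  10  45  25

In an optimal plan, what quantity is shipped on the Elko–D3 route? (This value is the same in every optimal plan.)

45

Solving gives:
  Elko->D1: 10 × 5 = 50
  Elko->D2: 10 × 1 = 10
  Elko->D3: 45 × 1 = 45
  Elko->D4: 15 × 8 = 120
  Salem->D4: 10 × 2 = 20
Total cost = 245.
So Elko→D3 carries 45 pallets.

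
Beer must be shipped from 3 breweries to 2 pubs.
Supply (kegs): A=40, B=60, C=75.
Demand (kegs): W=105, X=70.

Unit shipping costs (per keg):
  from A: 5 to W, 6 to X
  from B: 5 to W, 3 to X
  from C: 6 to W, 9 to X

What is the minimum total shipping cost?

A cheapest plan:
  A->W: 30 × 5 = 150
  A->X: 10 × 6 = 60
  B->X: 60 × 3 = 180
  C->W: 75 × 6 = 450
Total = 150 + 60 + 180 + 450 = 840.

840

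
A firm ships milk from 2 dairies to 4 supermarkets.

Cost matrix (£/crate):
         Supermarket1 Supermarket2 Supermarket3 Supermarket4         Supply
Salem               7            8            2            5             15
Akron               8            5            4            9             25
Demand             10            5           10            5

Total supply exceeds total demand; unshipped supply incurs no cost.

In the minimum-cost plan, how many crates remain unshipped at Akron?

10

Minimum-cost shipments:
  Salem→Supermarket3: 10 × £2 = £20
  Salem→Supermarket4: 5 × £5 = £25
  Akron→Supermarket1: 10 × £8 = £80
  Akron→Supermarket2: 5 × £5 = £25
Total cost = £150.
Akron ships 15 of its 25, leaving 10.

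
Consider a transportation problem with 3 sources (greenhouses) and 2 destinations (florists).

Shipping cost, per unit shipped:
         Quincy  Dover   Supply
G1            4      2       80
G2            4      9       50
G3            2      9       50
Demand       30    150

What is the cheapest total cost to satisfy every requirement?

One minimum-cost allocation:
  G1->Dover: 80 × 2 = 160
  G2->Dover: 50 × 9 = 450
  G3->Quincy: 30 × 2 = 60
  G3->Dover: 20 × 9 = 180
Total = 160 + 450 + 60 + 180 = 850.
(Supply check: G1 ships 80; G2 ships 50; G3 ships 50.)

850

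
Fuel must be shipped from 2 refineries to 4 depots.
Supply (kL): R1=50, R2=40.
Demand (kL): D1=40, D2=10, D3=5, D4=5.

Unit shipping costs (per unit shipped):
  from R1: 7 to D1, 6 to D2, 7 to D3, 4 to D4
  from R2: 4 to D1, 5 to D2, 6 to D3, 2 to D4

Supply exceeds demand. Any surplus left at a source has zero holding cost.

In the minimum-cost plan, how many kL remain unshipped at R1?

An optimal plan:
  R1–D2: 10 × 6 = 60
  R1–D3: 5 × 7 = 35
  R1–D4: 5 × 4 = 20
  R2–D1: 40 × 4 = 160
Total cost = 275.
R1 ships 20 of its 50, leaving 30.

30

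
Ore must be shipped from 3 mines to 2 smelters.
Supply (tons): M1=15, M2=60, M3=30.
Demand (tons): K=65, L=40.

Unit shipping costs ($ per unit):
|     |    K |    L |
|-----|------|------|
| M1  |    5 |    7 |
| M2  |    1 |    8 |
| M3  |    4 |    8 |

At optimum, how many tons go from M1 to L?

15

Solving gives:
  M1–L: 15 × $7 = $105
  M2–K: 60 × $1 = $60
  M3–K: 5 × $4 = $20
  M3–L: 25 × $8 = $200
Total cost = $385.
So M1→L carries 15 tons.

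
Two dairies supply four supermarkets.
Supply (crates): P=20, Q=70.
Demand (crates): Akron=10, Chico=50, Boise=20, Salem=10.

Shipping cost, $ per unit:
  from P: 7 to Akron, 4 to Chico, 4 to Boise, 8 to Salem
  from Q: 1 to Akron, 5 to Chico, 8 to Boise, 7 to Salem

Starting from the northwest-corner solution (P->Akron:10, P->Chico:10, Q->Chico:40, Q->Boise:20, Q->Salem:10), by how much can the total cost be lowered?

Current plan cost = 10·7 + 10·4 + 40·5 + 20·8 + 10·7 = $540.
Optimal plan:
  P–Boise: 20 × $4 = $80
  Q–Akron: 10 × $1 = $10
  Q–Chico: 50 × $5 = $250
  Q–Salem: 10 × $7 = $70
Optimal cost = $410.
Saving = 540 − 410 = $130.

130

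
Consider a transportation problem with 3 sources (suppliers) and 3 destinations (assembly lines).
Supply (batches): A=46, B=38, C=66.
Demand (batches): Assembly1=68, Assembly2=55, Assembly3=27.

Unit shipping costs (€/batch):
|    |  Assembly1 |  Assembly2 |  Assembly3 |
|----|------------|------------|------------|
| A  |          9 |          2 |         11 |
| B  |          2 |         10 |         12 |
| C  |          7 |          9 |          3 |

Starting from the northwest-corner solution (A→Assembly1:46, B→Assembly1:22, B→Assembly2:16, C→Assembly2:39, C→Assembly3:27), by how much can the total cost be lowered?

510

Current plan cost = 46·9 + 22·2 + 16·10 + 39·9 + 27·3 = €1050.
Optimal plan:
  A->Assembly2: 46 batches
  B->Assembly1: 38 batches
  C->Assembly1: 30 batches
  C->Assembly2: 9 batches
  C->Assembly3: 27 batches
Optimal cost = €540.
Saving = 1050 − 540 = €510.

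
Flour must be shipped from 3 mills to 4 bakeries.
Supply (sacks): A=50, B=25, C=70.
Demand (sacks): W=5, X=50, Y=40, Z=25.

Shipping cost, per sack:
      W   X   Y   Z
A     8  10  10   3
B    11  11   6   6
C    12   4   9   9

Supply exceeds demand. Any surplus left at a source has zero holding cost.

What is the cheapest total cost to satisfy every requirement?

600

One minimum-cost allocation:
  A→W: 5 × 8 = 40
  A→Z: 25 × 3 = 75
  B→Y: 25 × 6 = 150
  C→X: 50 × 4 = 200
  C→Y: 15 × 9 = 135
Total = 40 + 75 + 150 + 200 + 135 = 600.
(Supply check: A ships 30; B ships 25; C ships 65.)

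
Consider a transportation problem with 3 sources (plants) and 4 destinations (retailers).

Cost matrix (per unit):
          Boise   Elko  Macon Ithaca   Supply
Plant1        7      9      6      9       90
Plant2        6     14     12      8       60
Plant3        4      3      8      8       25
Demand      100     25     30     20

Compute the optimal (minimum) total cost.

A cheapest plan:
  Plant1→Boise: 40 × 7 = 280
  Plant1→Macon: 30 × 6 = 180
  Plant1→Ithaca: 20 × 9 = 180
  Plant2→Boise: 60 × 6 = 360
  Plant3→Elko: 25 × 3 = 75
Total = 280 + 180 + 180 + 360 + 75 = 1075.

1075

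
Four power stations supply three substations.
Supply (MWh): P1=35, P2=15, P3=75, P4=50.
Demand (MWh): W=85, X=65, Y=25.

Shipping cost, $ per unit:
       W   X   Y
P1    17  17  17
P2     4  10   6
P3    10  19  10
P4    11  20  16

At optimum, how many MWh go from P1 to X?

35

Optimal shipments:
  P1–X: 35 × $17 = $595
  P2–X: 15 × $10 = $150
  P3–W: 50 × $10 = $500
  P3–Y: 25 × $10 = $250
  P4–W: 35 × $11 = $385
  P4–X: 15 × $20 = $300
Total cost = $2180.
So P1→X carries 35 MWh.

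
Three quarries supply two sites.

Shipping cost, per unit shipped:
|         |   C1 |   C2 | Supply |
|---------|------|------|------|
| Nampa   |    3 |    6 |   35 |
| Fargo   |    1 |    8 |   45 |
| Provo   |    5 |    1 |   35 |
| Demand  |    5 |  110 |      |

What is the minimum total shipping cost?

570

Optimal allocation:
  Nampa–C2: 35 × 6 = 210
  Fargo–C1: 5 × 1 = 5
  Fargo–C2: 40 × 8 = 320
  Provo–C2: 35 × 1 = 35
Total = 210 + 5 + 320 + 35 = 570.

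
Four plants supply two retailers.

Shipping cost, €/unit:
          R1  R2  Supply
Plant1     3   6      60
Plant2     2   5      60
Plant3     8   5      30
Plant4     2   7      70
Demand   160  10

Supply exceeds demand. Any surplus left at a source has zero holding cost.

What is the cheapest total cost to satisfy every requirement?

Optimal allocation:
  Plant1->R1: 30 × €3 = €90
  Plant2->R1: 60 × €2 = €120
  Plant3->R2: 10 × €5 = €50
  Plant4->R1: 70 × €2 = €140
Total = 90 + 120 + 50 + 140 = €400.
(Supply check: Plant1 ships 30; Plant2 ships 60; Plant3 ships 10; Plant4 ships 70.)

400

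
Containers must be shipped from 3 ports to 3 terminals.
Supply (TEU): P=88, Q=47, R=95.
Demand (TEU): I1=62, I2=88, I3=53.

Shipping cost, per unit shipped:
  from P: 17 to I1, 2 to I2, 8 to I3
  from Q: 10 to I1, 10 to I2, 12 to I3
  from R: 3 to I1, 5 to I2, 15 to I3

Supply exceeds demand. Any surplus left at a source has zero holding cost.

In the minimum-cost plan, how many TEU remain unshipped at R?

Minimum-cost shipments:
  P to I2: 55 × 2 = 110
  P to I3: 33 × 8 = 264
  Q to I3: 20 × 12 = 240
  R to I1: 62 × 3 = 186
  R to I2: 33 × 5 = 165
Total cost = 965.
R ships 95 of its 95, leaving 0.

0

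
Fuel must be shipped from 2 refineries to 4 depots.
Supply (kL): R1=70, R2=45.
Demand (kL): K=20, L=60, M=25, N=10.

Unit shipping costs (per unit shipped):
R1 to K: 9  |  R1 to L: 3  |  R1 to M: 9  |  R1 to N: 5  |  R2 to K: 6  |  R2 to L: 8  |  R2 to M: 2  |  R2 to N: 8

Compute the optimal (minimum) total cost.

A cheapest plan:
  R1->L: 60 × 3 = 180
  R1->N: 10 × 5 = 50
  R2->K: 20 × 6 = 120
  R2->M: 25 × 2 = 50
Total = 180 + 50 + 120 + 50 = 400.
(Supply check: R1 ships 70; R2 ships 45.)

400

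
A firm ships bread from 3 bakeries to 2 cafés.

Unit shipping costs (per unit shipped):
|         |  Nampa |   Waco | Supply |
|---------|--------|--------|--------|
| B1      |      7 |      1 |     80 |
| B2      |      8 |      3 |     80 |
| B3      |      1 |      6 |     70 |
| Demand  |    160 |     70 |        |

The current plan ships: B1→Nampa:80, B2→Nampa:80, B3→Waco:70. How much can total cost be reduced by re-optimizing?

770

Current plan cost = 80·7 + 80·8 + 70·6 = 1620.
Optimal plan:
  B1 to Nampa: 10 × 7 = 70
  B1 to Waco: 70 × 1 = 70
  B2 to Nampa: 80 × 8 = 640
  B3 to Nampa: 70 × 1 = 70
Optimal cost = 850.
Saving = 1620 − 850 = 770.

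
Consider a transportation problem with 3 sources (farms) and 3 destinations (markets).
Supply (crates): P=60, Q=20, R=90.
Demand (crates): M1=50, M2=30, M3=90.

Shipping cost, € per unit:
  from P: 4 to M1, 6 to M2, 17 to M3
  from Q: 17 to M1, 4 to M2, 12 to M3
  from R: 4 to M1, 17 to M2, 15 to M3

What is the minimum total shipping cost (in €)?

A cheapest plan:
  P->M1: 30 crates
  P->M2: 30 crates
  Q->M3: 20 crates
  R->M1: 20 crates
  R->M3: 70 crates
Total cost = €1670.

1670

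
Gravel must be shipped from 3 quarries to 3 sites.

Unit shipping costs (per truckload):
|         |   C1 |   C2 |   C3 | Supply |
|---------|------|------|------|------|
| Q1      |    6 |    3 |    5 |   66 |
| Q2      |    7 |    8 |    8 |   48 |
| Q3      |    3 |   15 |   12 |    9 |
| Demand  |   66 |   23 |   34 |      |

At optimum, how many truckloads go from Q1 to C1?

9

The minimum-cost plan:
  Q1→C1: 9 × 6 = 54
  Q1→C2: 23 × 3 = 69
  Q1→C3: 34 × 5 = 170
  Q2→C1: 48 × 7 = 336
  Q3→C1: 9 × 3 = 27
Total cost = 656.
So Q1→C1 carries 9 truckloads.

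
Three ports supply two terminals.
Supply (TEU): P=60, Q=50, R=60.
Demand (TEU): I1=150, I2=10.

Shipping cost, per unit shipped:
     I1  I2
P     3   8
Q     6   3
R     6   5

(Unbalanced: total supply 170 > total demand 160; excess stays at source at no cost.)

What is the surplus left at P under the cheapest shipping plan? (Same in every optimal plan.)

0

An optimal plan:
  P->I1: 60 × 3 = 180
  Q->I1: 30 × 6 = 180
  Q->I2: 10 × 3 = 30
  R->I1: 60 × 6 = 360
Total cost = 750.
P ships 60 of its 60, leaving 0.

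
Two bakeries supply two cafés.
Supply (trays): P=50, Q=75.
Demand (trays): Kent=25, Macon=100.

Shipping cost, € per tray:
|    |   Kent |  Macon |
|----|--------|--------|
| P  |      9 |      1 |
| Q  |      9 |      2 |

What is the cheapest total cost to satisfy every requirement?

375

An optimal shipping plan:
  P–Macon: 50 trays
  Q–Kent: 25 trays
  Q–Macon: 50 trays
Total cost = €375.
(Supply check: P ships 50; Q ships 75.)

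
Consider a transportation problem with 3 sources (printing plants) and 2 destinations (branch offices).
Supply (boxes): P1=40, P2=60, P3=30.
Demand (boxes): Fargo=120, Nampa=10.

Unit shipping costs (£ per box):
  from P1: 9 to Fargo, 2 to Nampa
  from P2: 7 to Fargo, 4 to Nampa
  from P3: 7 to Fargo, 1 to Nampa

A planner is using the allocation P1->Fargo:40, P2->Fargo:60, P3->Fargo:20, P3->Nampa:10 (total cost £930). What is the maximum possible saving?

Current plan cost = 40·9 + 60·7 + 20·7 + 10·1 = £930.
Optimal plan:
  P1->Fargo: 30 × £9 = £270
  P1->Nampa: 10 × £2 = £20
  P2->Fargo: 60 × £7 = £420
  P3->Fargo: 30 × £7 = £210
Optimal cost = £920.
Saving = 930 − 920 = £10.

10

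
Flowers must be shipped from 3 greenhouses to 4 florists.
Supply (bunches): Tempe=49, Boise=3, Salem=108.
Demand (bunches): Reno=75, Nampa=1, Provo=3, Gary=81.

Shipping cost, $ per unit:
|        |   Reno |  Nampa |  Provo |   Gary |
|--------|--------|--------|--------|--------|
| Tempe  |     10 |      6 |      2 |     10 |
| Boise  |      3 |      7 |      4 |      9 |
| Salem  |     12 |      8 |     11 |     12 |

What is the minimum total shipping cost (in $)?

1767

A cheapest plan:
  Tempe->Nampa: 1 × $6 = $6
  Tempe->Provo: 3 × $2 = $6
  Tempe->Gary: 45 × $10 = $450
  Boise->Reno: 3 × $3 = $9
  Salem->Reno: 72 × $12 = $864
  Salem->Gary: 36 × $12 = $432
Total = 6 + 6 + 450 + 9 + 864 + 432 = $1767.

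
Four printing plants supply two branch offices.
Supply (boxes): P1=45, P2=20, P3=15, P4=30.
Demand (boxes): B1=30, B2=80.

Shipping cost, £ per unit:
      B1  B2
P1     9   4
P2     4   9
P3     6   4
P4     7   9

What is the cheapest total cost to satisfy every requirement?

Optimal allocation:
  P1–B2: 45 × £4 = £180
  P2–B1: 20 × £4 = £80
  P3–B2: 15 × £4 = £60
  P4–B1: 10 × £7 = £70
  P4–B2: 20 × £9 = £180
Total = 180 + 80 + 60 + 70 + 180 = £570.
(Supply check: P1 ships 45; P2 ships 20; P3 ships 15; P4 ships 30.)

570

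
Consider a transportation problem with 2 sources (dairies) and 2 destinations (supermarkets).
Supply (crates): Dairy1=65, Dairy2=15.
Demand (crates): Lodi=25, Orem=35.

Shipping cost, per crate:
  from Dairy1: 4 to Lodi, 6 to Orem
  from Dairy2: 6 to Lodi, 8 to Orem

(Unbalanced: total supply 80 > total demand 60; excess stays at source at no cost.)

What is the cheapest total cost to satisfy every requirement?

310

An optimal shipping plan:
  Dairy1->Lodi: 25 × 4 = 100
  Dairy1->Orem: 35 × 6 = 210
Total = 100 + 210 = 310.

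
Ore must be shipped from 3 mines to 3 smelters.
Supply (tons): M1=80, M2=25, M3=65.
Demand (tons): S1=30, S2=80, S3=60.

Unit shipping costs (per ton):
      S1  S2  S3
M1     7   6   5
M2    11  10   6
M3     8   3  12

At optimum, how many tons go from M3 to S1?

0

Solving gives:
  M1 to S1: 30 × 7 = 210
  M1 to S2: 15 × 6 = 90
  M1 to S3: 35 × 5 = 175
  M2 to S3: 25 × 6 = 150
  M3 to S2: 65 × 3 = 195
Total cost = 820.
The route M3→S1 is not used.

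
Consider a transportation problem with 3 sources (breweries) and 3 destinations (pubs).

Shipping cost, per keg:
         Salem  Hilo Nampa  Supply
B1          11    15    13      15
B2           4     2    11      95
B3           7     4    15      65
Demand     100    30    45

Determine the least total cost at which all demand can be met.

Optimal allocation:
  B1→Nampa: 15 kegs
  B2→Salem: 65 kegs
  B2→Nampa: 30 kegs
  B3→Salem: 35 kegs
  B3→Hilo: 30 kegs
Total cost = 1150.
(Supply check: B1 ships 15; B2 ships 95; B3 ships 65.)

1150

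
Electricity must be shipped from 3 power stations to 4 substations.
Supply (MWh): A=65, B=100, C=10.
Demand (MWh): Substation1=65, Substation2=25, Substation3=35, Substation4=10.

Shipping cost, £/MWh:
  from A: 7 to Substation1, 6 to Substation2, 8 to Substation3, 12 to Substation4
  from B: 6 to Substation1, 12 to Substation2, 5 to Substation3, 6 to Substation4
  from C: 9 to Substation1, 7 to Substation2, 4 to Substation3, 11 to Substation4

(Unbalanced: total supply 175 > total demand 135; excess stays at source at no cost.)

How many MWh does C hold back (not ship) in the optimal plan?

0

Minimum-cost shipments:
  A to Substation2: 25 MWh
  B to Substation1: 65 MWh
  B to Substation3: 25 MWh
  B to Substation4: 10 MWh
  C to Substation3: 10 MWh
Total cost = £765.
C ships 10 of its 10, leaving 0.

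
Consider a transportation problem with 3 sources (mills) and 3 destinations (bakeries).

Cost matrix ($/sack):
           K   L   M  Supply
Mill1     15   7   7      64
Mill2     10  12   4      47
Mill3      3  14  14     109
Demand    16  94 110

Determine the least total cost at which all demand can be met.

1986

A cheapest plan:
  Mill1->L: 1 sacks
  Mill1->M: 63 sacks
  Mill2->M: 47 sacks
  Mill3->K: 16 sacks
  Mill3->L: 93 sacks
Total cost = $1986.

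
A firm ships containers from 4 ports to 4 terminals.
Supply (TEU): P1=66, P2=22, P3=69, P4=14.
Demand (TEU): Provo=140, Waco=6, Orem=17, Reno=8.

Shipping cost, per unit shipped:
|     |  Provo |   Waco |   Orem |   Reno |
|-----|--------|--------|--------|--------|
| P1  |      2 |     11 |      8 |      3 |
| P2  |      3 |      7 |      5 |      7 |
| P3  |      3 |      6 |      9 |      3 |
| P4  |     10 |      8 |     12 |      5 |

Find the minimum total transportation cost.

One minimum-cost allocation:
  P1 to Provo: 66 TEU
  P2 to Provo: 5 TEU
  P2 to Orem: 17 TEU
  P3 to Provo: 69 TEU
  P4 to Waco: 6 TEU
  P4 to Reno: 8 TEU
Total cost = 527.
(Supply check: P1 ships 66; P2 ships 22; P3 ships 69; P4 ships 14.)

527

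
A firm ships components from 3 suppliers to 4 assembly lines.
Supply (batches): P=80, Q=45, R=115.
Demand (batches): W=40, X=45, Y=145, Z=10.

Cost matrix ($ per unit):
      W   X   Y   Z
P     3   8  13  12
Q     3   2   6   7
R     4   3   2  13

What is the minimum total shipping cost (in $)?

One minimum-cost allocation:
  P→W: 40 × $3 = $120
  P→X: 30 × $8 = $240
  P→Z: 10 × $12 = $120
  Q→X: 15 × $2 = $30
  Q→Y: 30 × $6 = $180
  R→Y: 115 × $2 = $230
Total = 120 + 240 + 120 + 30 + 180 + 230 = $920.

920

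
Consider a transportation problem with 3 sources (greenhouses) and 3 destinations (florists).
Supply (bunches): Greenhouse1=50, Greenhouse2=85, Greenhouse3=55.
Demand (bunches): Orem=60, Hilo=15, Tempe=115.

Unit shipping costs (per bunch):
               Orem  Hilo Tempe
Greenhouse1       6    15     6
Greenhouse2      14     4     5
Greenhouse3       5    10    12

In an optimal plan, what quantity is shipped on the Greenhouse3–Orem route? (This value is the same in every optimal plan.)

55

Optimal shipments:
  Greenhouse1->Orem: 5 × 6 = 30
  Greenhouse1->Tempe: 45 × 6 = 270
  Greenhouse2->Hilo: 15 × 4 = 60
  Greenhouse2->Tempe: 70 × 5 = 350
  Greenhouse3->Orem: 55 × 5 = 275
Total cost = 985.
So Greenhouse3→Orem carries 55 bunches.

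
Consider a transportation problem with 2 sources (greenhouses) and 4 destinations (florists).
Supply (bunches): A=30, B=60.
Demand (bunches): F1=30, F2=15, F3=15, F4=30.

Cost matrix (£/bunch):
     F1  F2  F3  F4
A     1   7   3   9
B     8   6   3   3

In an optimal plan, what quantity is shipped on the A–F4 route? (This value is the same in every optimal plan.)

Optimal shipments:
  A to F1: 30 × £1 = £30
  B to F2: 15 × £6 = £90
  B to F3: 15 × £3 = £45
  B to F4: 30 × £3 = £90
Total cost = £255.
The route A→F4 is not used.

0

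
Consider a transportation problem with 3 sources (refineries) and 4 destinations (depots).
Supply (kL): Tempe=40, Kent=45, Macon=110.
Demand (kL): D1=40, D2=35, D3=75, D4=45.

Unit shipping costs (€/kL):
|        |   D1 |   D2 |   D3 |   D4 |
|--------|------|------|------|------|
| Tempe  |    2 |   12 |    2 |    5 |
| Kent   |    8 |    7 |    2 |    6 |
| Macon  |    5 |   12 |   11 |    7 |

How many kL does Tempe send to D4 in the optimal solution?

The minimum-cost plan:
  Tempe–D3: 40 × €2 = €80
  Kent–D2: 10 × €7 = €70
  Kent–D3: 35 × €2 = €70
  Macon–D1: 40 × €5 = €200
  Macon–D2: 25 × €12 = €300
  Macon–D4: 45 × €7 = €315
Total cost = €1035.
The route Tempe→D4 is not used.

0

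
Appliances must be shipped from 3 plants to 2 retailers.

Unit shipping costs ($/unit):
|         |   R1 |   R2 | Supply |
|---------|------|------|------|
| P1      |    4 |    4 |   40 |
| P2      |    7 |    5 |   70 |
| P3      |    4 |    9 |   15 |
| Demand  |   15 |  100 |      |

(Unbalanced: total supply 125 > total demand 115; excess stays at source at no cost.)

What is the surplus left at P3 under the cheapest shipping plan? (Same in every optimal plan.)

0

Minimum-cost shipments:
  P1 to R2: 40 × $4 = $160
  P2 to R2: 60 × $5 = $300
  P3 to R1: 15 × $4 = $60
Total cost = $520.
P3 ships 15 of its 15, leaving 0.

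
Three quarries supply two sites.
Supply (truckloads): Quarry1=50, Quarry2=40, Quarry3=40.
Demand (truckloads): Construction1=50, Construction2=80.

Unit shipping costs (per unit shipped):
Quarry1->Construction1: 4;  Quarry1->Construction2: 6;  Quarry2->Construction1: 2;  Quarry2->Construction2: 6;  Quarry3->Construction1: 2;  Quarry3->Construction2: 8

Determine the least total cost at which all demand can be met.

One minimum-cost allocation:
  Quarry1 to Construction2: 50 × 6 = 300
  Quarry2 to Construction1: 10 × 2 = 20
  Quarry2 to Construction2: 30 × 6 = 180
  Quarry3 to Construction1: 40 × 2 = 80
Total = 300 + 20 + 180 + 80 = 580.
(Supply check: Quarry1 ships 50; Quarry2 ships 40; Quarry3 ships 40.)

580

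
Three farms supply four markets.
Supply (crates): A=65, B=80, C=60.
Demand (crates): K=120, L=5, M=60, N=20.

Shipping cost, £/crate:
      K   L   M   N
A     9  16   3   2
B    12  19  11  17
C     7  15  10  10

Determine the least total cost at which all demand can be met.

Optimal allocation:
  A→M: 45 × £3 = £135
  A→N: 20 × £2 = £40
  B→K: 60 × £12 = £720
  B→L: 5 × £19 = £95
  B→M: 15 × £11 = £165
  C→K: 60 × £7 = £420
Total = 135 + 40 + 720 + 95 + 165 + 420 = £1575.
(Supply check: A ships 65; B ships 80; C ships 60.)

1575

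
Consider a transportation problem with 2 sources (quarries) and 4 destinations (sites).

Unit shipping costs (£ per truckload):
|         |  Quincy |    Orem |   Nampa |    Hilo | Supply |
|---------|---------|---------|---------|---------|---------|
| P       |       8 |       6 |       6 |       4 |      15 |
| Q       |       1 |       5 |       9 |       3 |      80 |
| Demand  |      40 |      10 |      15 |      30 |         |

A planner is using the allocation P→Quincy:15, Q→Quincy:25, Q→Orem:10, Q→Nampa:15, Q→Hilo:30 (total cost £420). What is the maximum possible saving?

150

Current plan cost = 15·8 + 25·1 + 10·5 + 15·9 + 30·3 = £420.
Optimal plan:
  P->Nampa: 15 × £6 = £90
  Q->Quincy: 40 × £1 = £40
  Q->Orem: 10 × £5 = £50
  Q->Hilo: 30 × £3 = £90
Optimal cost = £270.
Saving = 420 − 270 = £150.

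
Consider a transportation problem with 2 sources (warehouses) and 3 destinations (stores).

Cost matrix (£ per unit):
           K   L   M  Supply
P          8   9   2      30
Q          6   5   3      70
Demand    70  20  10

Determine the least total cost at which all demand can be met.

A cheapest plan:
  P to K: 20 × £8 = £160
  P to M: 10 × £2 = £20
  Q to K: 50 × £6 = £300
  Q to L: 20 × £5 = £100
Total = 160 + 20 + 300 + 100 = £580.
(Supply check: P ships 30; Q ships 70.)

580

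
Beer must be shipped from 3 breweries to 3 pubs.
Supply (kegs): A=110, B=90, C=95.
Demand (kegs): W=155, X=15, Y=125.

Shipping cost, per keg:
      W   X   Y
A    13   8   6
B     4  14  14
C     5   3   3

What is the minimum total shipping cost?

An optimal shipping plan:
  A–Y: 110 × 6 = 660
  B–W: 90 × 4 = 360
  C–W: 65 × 5 = 325
  C–X: 15 × 3 = 45
  C–Y: 15 × 3 = 45
Total = 660 + 360 + 325 + 45 + 45 = 1435.

1435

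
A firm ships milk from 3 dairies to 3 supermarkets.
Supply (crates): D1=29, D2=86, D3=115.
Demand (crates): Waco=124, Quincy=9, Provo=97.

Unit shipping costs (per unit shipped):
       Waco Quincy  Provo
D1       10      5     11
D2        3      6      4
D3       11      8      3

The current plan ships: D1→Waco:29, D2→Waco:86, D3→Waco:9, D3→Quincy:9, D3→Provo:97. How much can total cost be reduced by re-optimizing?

Current plan cost = 29·10 + 86·3 + 9·11 + 9·8 + 97·3 = 1010.
Optimal plan:
  D1–Waco: 20 × 10 = 200
  D1–Quincy: 9 × 5 = 45
  D2–Waco: 86 × 3 = 258
  D3–Waco: 18 × 11 = 198
  D3–Provo: 97 × 3 = 291
Optimal cost = 992.
Saving = 1010 − 992 = 18.

18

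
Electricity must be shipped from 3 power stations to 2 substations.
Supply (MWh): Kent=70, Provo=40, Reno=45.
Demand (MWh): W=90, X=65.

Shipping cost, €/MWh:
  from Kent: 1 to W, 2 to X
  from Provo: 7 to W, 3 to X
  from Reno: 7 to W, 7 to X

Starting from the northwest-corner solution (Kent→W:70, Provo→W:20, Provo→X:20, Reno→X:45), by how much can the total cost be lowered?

80

Current plan cost = 70·1 + 20·7 + 20·3 + 45·7 = €585.
Optimal plan:
  Kent–W: 70 × €1 = €70
  Provo–X: 40 × €3 = €120
  Reno–W: 20 × €7 = €140
  Reno–X: 25 × €7 = €175
Optimal cost = €505.
Saving = 585 − 505 = €80.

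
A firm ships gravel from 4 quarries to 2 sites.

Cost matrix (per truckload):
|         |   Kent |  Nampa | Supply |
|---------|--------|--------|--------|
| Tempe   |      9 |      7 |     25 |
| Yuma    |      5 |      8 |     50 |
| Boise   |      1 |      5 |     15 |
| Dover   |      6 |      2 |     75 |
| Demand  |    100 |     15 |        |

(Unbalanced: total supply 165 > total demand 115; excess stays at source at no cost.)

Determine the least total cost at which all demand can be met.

An optimal shipping plan:
  Yuma–Kent: 50 × 5 = 250
  Boise–Kent: 15 × 1 = 15
  Dover–Kent: 35 × 6 = 210
  Dover–Nampa: 15 × 2 = 30
Total = 250 + 15 + 210 + 30 = 505.

505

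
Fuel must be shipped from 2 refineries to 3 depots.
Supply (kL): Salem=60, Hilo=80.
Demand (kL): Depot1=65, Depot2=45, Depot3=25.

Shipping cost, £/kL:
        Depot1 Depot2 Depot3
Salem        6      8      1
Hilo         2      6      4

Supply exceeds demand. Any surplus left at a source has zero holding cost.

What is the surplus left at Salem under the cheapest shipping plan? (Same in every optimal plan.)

An optimal plan:
  Salem→Depot2: 30 kL
  Salem→Depot3: 25 kL
  Hilo→Depot1: 65 kL
  Hilo→Depot2: 15 kL
Total cost = £485.
Salem ships 55 of its 60, leaving 5.

5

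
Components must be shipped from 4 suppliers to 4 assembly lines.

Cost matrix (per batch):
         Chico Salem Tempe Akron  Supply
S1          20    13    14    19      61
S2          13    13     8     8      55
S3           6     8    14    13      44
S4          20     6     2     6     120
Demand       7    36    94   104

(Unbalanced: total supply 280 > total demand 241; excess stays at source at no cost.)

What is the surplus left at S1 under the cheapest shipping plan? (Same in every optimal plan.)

39

Minimum-cost shipments:
  S1->Salem: 22 × 13 = 286
  S2->Akron: 55 × 8 = 440
  S3->Chico: 7 × 6 = 42
  S3->Salem: 14 × 8 = 112
  S3->Akron: 23 × 13 = 299
  S4->Tempe: 94 × 2 = 188
  S4->Akron: 26 × 6 = 156
Total cost = 1523.
S1 ships 22 of its 61, leaving 39.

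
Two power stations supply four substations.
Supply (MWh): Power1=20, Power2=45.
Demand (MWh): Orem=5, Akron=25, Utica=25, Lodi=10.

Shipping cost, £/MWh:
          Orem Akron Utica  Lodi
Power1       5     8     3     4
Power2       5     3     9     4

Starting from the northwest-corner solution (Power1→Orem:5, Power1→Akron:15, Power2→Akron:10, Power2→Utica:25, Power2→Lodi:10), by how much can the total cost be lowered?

195

Current plan cost = 5·5 + 15·8 + 10·3 + 25·9 + 10·4 = £440.
Optimal plan:
  Power1 to Utica: 20 × £3 = £60
  Power2 to Orem: 5 × £5 = £25
  Power2 to Akron: 25 × £3 = £75
  Power2 to Utica: 5 × £9 = £45
  Power2 to Lodi: 10 × £4 = £40
Optimal cost = £245.
Saving = 440 − 245 = £195.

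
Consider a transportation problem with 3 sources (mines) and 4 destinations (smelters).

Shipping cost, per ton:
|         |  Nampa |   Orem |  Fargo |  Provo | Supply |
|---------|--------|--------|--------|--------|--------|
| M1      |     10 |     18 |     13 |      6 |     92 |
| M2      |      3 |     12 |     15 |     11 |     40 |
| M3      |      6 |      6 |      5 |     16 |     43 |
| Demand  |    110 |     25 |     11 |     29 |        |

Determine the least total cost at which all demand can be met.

Optimal allocation:
  M1–Nampa: 63 × 10 = 630
  M1–Provo: 29 × 6 = 174
  M2–Nampa: 40 × 3 = 120
  M3–Nampa: 7 × 6 = 42
  M3–Orem: 25 × 6 = 150
  M3–Fargo: 11 × 5 = 55
Total = 630 + 174 + 120 + 42 + 150 + 55 = 1171.

1171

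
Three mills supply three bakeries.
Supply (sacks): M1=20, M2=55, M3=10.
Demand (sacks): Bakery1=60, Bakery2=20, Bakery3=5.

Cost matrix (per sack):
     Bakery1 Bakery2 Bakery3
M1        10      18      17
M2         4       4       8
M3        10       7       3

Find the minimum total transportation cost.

Optimal allocation:
  M1->Bakery1: 20 × 10 = 200
  M2->Bakery1: 40 × 4 = 160
  M2->Bakery2: 15 × 4 = 60
  M3->Bakery2: 5 × 7 = 35
  M3->Bakery3: 5 × 3 = 15
Total = 200 + 160 + 60 + 35 + 15 = 470.

470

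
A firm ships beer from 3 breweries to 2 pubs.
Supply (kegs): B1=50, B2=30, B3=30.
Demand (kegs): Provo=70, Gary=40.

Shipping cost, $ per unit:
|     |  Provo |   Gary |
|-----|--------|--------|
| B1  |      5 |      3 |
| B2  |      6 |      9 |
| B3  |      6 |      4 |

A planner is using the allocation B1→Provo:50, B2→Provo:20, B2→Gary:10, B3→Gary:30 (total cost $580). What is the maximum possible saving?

50

Current plan cost = 50·5 + 20·6 + 10·9 + 30·4 = $580.
Optimal plan:
  B1->Provo: 10 × $5 = $50
  B1->Gary: 40 × $3 = $120
  B2->Provo: 30 × $6 = $180
  B3->Provo: 30 × $6 = $180
Optimal cost = $530.
Saving = 580 − 530 = $50.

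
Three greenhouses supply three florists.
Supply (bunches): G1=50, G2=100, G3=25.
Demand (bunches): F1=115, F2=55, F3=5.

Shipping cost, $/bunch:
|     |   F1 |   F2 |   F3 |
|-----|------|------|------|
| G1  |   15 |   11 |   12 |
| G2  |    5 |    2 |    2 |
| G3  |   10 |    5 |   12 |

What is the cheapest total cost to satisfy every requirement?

One minimum-cost allocation:
  G1–F1: 15 bunches
  G1–F2: 30 bunches
  G1–F3: 5 bunches
  G2–F1: 100 bunches
  G3–F2: 25 bunches
Total cost = $1240.

1240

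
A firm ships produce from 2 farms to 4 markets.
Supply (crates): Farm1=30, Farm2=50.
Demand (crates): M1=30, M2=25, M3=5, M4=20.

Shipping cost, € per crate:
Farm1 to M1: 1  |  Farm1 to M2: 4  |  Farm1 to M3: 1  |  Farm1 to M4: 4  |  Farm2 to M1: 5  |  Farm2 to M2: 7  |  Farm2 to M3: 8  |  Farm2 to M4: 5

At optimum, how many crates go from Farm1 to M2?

Solving gives:
  Farm1->M1: 25 crates
  Farm1->M3: 5 crates
  Farm2->M1: 5 crates
  Farm2->M2: 25 crates
  Farm2->M4: 20 crates
Total cost = €330.
The route Farm1→M2 is not used.

0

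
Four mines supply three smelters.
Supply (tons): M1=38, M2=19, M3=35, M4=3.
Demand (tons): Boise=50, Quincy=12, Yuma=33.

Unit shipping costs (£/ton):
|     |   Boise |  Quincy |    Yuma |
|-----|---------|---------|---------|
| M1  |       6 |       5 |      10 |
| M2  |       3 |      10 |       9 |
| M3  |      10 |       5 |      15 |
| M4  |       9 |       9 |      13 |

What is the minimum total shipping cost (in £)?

A cheapest plan:
  M1→Boise: 5 × £6 = £30
  M1→Yuma: 33 × £10 = £330
  M2→Boise: 19 × £3 = £57
  M3→Boise: 23 × £10 = £230
  M3→Quincy: 12 × £5 = £60
  M4→Boise: 3 × £9 = £27
Total = 30 + 330 + 57 + 230 + 60 + 27 = £734.
(Supply check: M1 ships 38; M2 ships 19; M3 ships 35; M4 ships 3.)

734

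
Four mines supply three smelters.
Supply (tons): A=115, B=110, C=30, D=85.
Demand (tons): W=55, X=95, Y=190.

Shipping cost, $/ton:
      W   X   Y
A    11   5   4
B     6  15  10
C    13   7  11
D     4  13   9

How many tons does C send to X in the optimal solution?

30

The minimum-cost plan:
  A to X: 65 × $5 = $325
  A to Y: 50 × $4 = $200
  B to Y: 110 × $10 = $1100
  C to X: 30 × $7 = $210
  D to W: 55 × $4 = $220
  D to Y: 30 × $9 = $270
Total cost = $2325.
So C→X carries 30 tons.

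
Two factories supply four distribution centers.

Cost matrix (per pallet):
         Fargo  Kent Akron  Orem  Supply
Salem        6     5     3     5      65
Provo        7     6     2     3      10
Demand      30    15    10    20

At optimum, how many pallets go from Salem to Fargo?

The minimum-cost plan:
  Salem–Fargo: 30 × 6 = 180
  Salem–Kent: 15 × 5 = 75
  Salem–Akron: 10 × 3 = 30
  Salem–Orem: 10 × 5 = 50
  Provo–Orem: 10 × 3 = 30
Total cost = 365.
So Salem→Fargo carries 30 pallets.

30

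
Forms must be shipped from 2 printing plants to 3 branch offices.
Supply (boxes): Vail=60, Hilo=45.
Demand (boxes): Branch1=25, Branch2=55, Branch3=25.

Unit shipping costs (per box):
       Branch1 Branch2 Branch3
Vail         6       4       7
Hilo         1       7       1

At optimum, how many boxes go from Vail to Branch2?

Optimal shipments:
  Vail to Branch1: 5 × 6 = 30
  Vail to Branch2: 55 × 4 = 220
  Hilo to Branch1: 20 × 1 = 20
  Hilo to Branch3: 25 × 1 = 25
Total cost = 295.
So Vail→Branch2 carries 55 boxes.

55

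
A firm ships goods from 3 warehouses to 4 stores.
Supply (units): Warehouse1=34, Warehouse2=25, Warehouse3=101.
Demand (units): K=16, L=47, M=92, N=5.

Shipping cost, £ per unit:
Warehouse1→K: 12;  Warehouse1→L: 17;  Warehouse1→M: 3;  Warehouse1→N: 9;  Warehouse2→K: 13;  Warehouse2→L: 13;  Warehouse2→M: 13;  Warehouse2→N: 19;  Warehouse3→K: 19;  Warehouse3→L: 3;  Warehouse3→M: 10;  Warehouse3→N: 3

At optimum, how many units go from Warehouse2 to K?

16

Optimal shipments:
  Warehouse1→M: 34 units
  Warehouse2→K: 16 units
  Warehouse2→M: 9 units
  Warehouse3→L: 47 units
  Warehouse3→M: 49 units
  Warehouse3→N: 5 units
Total cost = £1073.
So Warehouse2→K carries 16 units.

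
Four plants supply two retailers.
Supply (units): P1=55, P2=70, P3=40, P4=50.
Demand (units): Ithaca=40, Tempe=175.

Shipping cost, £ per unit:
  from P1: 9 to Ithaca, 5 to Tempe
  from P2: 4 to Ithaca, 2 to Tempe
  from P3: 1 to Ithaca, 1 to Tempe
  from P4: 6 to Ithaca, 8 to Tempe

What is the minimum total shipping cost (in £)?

775

Optimal allocation:
  P1->Tempe: 55 units
  P2->Tempe: 70 units
  P3->Tempe: 40 units
  P4->Ithaca: 40 units
  P4->Tempe: 10 units
Total cost = £775.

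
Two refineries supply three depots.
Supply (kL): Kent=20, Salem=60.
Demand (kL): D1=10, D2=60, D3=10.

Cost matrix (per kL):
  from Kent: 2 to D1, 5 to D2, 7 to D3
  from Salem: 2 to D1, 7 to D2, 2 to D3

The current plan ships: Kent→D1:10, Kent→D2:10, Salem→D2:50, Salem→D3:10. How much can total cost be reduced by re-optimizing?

Current plan cost = 10·2 + 10·5 + 50·7 + 10·2 = 440.
Optimal plan:
  Kent->D2: 20 × 5 = 100
  Salem->D1: 10 × 2 = 20
  Salem->D2: 40 × 7 = 280
  Salem->D3: 10 × 2 = 20
Optimal cost = 420.
Saving = 440 − 420 = 20.

20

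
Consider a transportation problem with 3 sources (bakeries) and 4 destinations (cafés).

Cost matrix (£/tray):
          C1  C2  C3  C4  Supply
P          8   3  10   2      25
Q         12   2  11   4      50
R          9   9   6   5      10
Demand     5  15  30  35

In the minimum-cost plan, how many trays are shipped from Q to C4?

Optimal shipments:
  P→C1: 5 trays
  P→C4: 20 trays
  Q→C2: 15 trays
  Q→C3: 20 trays
  Q→C4: 15 trays
  R→C3: 10 trays
Total cost = £450.
So Q→C4 carries 15 trays.

15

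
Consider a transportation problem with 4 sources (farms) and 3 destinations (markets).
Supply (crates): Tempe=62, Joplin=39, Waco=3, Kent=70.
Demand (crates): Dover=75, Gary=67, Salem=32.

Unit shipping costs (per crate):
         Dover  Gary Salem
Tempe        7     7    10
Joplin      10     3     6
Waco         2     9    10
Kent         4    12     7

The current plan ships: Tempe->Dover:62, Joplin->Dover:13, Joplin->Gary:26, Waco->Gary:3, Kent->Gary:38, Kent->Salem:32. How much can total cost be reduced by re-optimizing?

416

Current plan cost = 62·7 + 13·10 + 26·3 + 3·9 + 38·12 + 32·7 = 1349.
Optimal plan:
  Tempe->Dover: 2 crates
  Tempe->Gary: 60 crates
  Joplin->Gary: 7 crates
  Joplin->Salem: 32 crates
  Waco->Dover: 3 crates
  Kent->Dover: 70 crates
Optimal cost = 933.
Saving = 1349 − 933 = 416.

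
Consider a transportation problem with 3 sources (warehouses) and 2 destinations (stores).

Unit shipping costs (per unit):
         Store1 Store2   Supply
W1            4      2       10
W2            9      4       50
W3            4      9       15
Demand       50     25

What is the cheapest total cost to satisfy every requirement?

425

An optimal shipping plan:
  W1->Store1: 10 × 4 = 40
  W2->Store1: 25 × 9 = 225
  W2->Store2: 25 × 4 = 100
  W3->Store1: 15 × 4 = 60
Total = 40 + 225 + 100 + 60 = 425.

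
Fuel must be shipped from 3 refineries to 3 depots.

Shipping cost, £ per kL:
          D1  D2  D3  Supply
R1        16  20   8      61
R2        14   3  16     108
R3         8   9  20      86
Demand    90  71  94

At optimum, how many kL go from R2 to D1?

4

Solving gives:
  R1->D3: 61 kL
  R2->D1: 4 kL
  R2->D2: 71 kL
  R2->D3: 33 kL
  R3->D1: 86 kL
Total cost = £1973.
So R2→D1 carries 4 kL.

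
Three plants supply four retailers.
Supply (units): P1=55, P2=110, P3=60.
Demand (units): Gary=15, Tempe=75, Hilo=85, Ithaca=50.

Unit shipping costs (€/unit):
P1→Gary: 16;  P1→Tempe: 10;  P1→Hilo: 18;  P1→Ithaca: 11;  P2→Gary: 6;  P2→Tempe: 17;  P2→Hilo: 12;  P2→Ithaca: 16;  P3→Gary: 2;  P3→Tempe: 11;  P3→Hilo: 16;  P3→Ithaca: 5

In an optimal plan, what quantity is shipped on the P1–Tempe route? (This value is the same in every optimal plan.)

Optimal shipments:
  P1->Tempe: 55 units
  P2->Gary: 15 units
  P2->Tempe: 10 units
  P2->Hilo: 85 units
  P3->Tempe: 10 units
  P3->Ithaca: 50 units
Total cost = €2190.
So P1→Tempe carries 55 units.

55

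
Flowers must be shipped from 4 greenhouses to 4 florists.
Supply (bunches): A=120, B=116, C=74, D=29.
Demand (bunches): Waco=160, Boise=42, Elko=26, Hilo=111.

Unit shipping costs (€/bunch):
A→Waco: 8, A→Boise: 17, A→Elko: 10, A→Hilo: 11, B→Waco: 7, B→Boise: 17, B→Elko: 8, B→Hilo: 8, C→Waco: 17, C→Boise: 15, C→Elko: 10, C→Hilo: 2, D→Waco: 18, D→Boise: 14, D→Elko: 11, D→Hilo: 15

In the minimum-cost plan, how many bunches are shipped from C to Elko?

0

The minimum-cost plan:
  A→Waco: 107 bunches
  A→Boise: 13 bunches
  B→Waco: 53 bunches
  B→Elko: 26 bunches
  B→Hilo: 37 bunches
  C→Hilo: 74 bunches
  D→Boise: 29 bunches
Total cost = €2506.
The route C→Elko is not used.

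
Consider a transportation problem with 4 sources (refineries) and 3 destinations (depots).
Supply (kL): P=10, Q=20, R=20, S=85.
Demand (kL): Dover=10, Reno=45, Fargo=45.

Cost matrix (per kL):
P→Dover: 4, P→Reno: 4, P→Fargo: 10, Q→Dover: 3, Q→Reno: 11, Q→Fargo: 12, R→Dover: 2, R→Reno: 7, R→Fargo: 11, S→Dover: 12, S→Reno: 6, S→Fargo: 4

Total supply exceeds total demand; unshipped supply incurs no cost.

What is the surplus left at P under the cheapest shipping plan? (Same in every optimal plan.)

0

Minimum-cost shipments:
  P to Reno: 10 × 4 = 40
  R to Dover: 10 × 2 = 20
  S to Reno: 35 × 6 = 210
  S to Fargo: 45 × 4 = 180
Total cost = 450.
P ships 10 of its 10, leaving 0.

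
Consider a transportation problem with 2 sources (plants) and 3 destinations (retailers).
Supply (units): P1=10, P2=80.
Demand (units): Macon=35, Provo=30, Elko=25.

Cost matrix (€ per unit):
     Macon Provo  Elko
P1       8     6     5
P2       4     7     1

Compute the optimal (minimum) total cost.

Optimal allocation:
  P1–Provo: 10 × €6 = €60
  P2–Macon: 35 × €4 = €140
  P2–Provo: 20 × €7 = €140
  P2–Elko: 25 × €1 = €25
Total = 60 + 140 + 140 + 25 = €365.
(Supply check: P1 ships 10; P2 ships 80.)

365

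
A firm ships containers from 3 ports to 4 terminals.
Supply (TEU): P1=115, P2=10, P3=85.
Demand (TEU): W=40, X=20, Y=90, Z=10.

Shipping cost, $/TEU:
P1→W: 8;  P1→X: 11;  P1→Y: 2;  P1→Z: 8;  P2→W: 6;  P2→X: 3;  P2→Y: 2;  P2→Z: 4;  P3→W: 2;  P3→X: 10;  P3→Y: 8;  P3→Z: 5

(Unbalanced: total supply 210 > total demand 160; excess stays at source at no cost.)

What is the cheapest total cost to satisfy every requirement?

440

An optimal shipping plan:
  P1→Y: 90 × $2 = $180
  P2→X: 10 × $3 = $30
  P3→W: 40 × $2 = $80
  P3→X: 10 × $10 = $100
  P3→Z: 10 × $5 = $50
Total = 180 + 30 + 80 + 100 + 50 = $440.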